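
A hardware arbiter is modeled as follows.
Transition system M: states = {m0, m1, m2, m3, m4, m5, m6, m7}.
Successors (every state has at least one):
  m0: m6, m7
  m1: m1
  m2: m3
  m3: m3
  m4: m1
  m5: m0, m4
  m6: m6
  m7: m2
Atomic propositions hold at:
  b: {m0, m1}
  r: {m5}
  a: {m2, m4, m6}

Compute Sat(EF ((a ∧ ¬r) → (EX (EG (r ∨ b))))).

Sat(¬r) = {m0, m1, m2, m3, m4, m6, m7}
Sat(a ∧ ¬r) = {m2, m4, m6}
Sat(r ∨ b) = {m0, m1, m5}
EG (r ∨ b): greatest fixpoint, start Z0 = {m0, m1, m5}, keep only states in Sat with some successor in Z. Z1 = {m1, m5}; Z2 = {m1}; fixed.
Sat(EG (r ∨ b)) = {m1}
Sat(EX (EG (r ∨ b))) = {s : some successor in {m1}} = {m1, m4}
Sat((a ∧ ¬r) → (EX (EG (r ∨ b)))) = {m0, m1, m3, m4, m5, m7}
EF ((a ∧ ¬r) → (EX (EG (r ∨ b)))): least fixpoint, start Z0 = {m0, m1, m3, m4, m5, m7}, add states with some successor in Z. Z1 = {m0, m1, m2, m3, m4, m5, m7}; fixed.
Sat(EF ((a ∧ ¬r) → (EX (EG (r ∨ b))))) = {m0, m1, m2, m3, m4, m5, m7}

{m0, m1, m2, m3, m4, m5, m7}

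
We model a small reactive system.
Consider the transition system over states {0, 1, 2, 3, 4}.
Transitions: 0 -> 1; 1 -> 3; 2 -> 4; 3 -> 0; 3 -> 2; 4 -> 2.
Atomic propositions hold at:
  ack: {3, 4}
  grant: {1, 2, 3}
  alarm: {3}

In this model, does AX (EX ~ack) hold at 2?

Sat(~ack) = {0, 1, 2}
Sat(EX ~ack) = {s : some successor in {0, 1, 2}} = {0, 3, 4}
Sat(AX (EX ~ack)) = {s : every successor in {0, 3, 4}} = {1, 2}
2 ∈ Sat(AX (EX ~ack)) = {1, 2}, so the formula holds at 2.

Yes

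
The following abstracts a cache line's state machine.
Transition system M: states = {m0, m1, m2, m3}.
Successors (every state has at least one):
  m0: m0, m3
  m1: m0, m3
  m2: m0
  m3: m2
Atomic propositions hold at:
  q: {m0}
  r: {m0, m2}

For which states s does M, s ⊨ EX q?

{m0, m1, m2}

Sat(EX q) = {s : some successor in {m0}} = {m0, m1, m2}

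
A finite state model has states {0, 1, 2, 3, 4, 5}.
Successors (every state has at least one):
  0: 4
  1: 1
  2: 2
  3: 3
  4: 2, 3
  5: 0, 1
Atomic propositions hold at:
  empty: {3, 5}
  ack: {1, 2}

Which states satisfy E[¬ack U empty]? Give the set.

Sat(¬ack) = {0, 3, 4, 5}
E[¬ack U empty]: least fixpoint, start Z0 = Sat(empty) = {3, 5}, add states in Sat(¬ack) with some successor in Z. Z1 = {3, 4, 5}; Z2 = {0, 3, 4, 5}; fixed.
Sat(E[¬ack U empty]) = {0, 3, 4, 5}

{0, 3, 4, 5}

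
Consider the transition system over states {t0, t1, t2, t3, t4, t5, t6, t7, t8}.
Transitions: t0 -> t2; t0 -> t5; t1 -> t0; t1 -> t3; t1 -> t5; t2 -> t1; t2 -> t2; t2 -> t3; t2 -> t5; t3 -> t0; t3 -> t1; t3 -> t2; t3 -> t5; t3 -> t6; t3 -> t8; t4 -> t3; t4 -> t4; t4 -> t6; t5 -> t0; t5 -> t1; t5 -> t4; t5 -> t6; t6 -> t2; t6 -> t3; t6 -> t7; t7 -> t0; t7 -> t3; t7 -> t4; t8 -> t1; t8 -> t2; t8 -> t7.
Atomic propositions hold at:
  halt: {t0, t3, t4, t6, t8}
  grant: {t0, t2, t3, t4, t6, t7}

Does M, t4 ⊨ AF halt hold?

Yes

AF halt: least fixpoint, start Z0 = {t0, t3, t4, t6, t8}, add states with every successor in Z. Z1 = {t0, t3, t4, t6, t7, t8}; fixed.
Sat(AF halt) = {t0, t3, t4, t6, t7, t8}
t4 ∈ Sat(AF halt) = {t0, t3, t4, t6, t7, t8}, so the formula holds at t4.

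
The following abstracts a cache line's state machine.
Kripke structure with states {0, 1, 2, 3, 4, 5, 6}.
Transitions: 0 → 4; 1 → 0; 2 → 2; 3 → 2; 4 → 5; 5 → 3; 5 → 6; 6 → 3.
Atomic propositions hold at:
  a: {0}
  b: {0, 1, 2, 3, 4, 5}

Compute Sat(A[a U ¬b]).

Sat(¬b) = {6}
A[a U ¬b]: least fixpoint, start Z0 = Sat(¬b) = {6}, add states in Sat(a) with every successor in Z. Already a fixed point.
Sat(A[a U ¬b]) = {6}

{6}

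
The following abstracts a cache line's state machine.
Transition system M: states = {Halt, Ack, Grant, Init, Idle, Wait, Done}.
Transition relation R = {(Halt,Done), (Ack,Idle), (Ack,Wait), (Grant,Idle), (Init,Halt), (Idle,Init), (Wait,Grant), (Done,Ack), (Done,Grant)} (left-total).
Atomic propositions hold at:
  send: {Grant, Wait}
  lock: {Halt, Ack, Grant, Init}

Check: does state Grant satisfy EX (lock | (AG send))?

AG send: greatest fixpoint, start Z0 = {Grant, Wait}, keep only states in Sat with every successor in Z. Z1 = {Wait}; Z2 = ∅; fixed.
Sat(AG send) = ∅
Sat(lock | (AG send)) = {Halt, Ack, Grant, Init}
Sat(EX (lock | (AG send))) = {s : some successor in {Halt, Ack, Grant, Init}} = {Init, Idle, Wait, Done}
Grant ∉ Sat(EX (lock | (AG send))) = {Init, Idle, Wait, Done}, so the formula does not hold at Grant.

No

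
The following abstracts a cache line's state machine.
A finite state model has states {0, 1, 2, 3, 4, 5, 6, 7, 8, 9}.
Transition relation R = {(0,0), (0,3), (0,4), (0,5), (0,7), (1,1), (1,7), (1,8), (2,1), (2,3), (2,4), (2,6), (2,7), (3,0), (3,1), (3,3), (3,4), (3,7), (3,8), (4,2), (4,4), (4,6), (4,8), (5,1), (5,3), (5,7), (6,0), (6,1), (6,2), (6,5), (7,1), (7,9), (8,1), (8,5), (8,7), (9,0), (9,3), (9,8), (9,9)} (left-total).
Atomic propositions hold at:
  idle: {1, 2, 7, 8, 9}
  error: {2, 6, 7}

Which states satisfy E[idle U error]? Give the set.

{1, 2, 6, 7, 8, 9}

E[idle U error]: least fixpoint, start Z0 = Sat(error) = {2, 6, 7}, add states in Sat(idle) with some successor in Z. Z1 = {1, 2, 6, 7, 8}; Z2 = {1, 2, 6, 7, 8, 9}; fixed.
Sat(E[idle U error]) = {1, 2, 6, 7, 8, 9}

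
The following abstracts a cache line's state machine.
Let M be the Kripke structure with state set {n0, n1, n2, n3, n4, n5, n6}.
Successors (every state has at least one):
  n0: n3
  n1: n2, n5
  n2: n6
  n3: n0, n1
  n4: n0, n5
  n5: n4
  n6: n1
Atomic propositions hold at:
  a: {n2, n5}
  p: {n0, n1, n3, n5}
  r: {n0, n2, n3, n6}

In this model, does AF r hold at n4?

AF r: least fixpoint, start Z0 = {n0, n2, n3, n6}, add states with every successor in Z. Already a fixed point.
Sat(AF r) = {n0, n2, n3, n6}
n4 ∉ Sat(AF r) = {n0, n2, n3, n6}, so the formula does not hold at n4.

No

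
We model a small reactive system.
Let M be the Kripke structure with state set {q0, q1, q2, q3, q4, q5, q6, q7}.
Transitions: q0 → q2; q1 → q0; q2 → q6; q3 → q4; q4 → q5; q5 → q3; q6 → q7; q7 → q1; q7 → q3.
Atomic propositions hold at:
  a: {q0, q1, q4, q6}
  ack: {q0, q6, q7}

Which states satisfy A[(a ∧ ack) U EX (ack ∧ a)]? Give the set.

Sat(a ∧ ack) = {q0, q6}
Sat(ack ∧ a) = {q0, q6}
Sat(EX (ack ∧ a)) = {s : some successor in {q0, q6}} = {q1, q2}
A[(a ∧ ack) U EX (ack ∧ a)]: least fixpoint, start Z0 = Sat(EX (ack ∧ a)) = {q1, q2}, add states in Sat(a ∧ ack) with every successor in Z. Z1 = {q0, q1, q2}; fixed.
Sat(A[(a ∧ ack) U EX (ack ∧ a)]) = {q0, q1, q2}

{q0, q1, q2}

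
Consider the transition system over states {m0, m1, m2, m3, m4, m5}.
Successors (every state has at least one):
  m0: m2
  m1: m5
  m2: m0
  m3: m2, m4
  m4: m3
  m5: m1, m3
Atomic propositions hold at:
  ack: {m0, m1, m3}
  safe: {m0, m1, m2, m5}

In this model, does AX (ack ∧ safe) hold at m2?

Sat(ack ∧ safe) = {m0, m1}
Sat(AX (ack ∧ safe)) = {s : every successor in {m0, m1}} = {m2}
m2 ∈ Sat(AX (ack ∧ safe)) = {m2}, so the formula holds at m2.

Yes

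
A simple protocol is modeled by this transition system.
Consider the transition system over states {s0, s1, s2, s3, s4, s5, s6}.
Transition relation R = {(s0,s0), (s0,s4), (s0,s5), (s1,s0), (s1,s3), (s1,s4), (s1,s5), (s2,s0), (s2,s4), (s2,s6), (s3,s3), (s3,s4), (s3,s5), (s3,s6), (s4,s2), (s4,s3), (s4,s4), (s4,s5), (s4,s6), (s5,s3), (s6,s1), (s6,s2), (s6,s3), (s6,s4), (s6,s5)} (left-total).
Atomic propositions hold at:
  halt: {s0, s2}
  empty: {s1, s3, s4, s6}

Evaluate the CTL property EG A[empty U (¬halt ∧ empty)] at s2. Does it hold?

No

Sat(¬halt) = {s1, s3, s4, s5, s6}
Sat(¬halt ∧ empty) = {s1, s3, s4, s6}
A[empty U (¬halt ∧ empty)]: least fixpoint, start Z0 = Sat((¬halt ∧ empty)) = {s1, s3, s4, s6}, add states in Sat(empty) with every successor in Z. Already a fixed point.
Sat(A[empty U (¬halt ∧ empty)]) = {s1, s3, s4, s6}
EG A[empty U (¬halt ∧ empty)]: greatest fixpoint, start Z0 = {s1, s3, s4, s6}, keep only states in Sat with some successor in Z. Already a fixed point.
Sat(EG A[empty U (¬halt ∧ empty)]) = {s1, s3, s4, s6}
s2 ∉ Sat(EG A[empty U (¬halt ∧ empty)]) = {s1, s3, s4, s6}, so the formula does not hold at s2.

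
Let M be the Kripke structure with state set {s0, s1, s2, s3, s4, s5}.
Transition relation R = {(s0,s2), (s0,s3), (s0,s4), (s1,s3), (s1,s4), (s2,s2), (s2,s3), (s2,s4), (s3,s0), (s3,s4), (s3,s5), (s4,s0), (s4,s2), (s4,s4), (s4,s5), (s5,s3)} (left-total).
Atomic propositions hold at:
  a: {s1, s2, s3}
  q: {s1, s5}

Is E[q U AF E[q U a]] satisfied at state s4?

No

E[q U a]: least fixpoint, start Z0 = Sat(a) = {s1, s2, s3}, add states in Sat(q) with some successor in Z. Z1 = {s1, s2, s3, s5}; fixed.
Sat(E[q U a]) = {s1, s2, s3, s5}
AF E[q U a]: least fixpoint, start Z0 = {s1, s2, s3, s5}, add states with every successor in Z. Already a fixed point.
Sat(AF E[q U a]) = {s1, s2, s3, s5}
E[q U AF E[q U a]]: least fixpoint, start Z0 = Sat(AF E[q U a]) = {s1, s2, s3, s5}, add states in Sat(q) with some successor in Z. Already a fixed point.
Sat(E[q U AF E[q U a]]) = {s1, s2, s3, s5}
s4 ∉ Sat(E[q U AF E[q U a]]) = {s1, s2, s3, s5}, so the formula does not hold at s4.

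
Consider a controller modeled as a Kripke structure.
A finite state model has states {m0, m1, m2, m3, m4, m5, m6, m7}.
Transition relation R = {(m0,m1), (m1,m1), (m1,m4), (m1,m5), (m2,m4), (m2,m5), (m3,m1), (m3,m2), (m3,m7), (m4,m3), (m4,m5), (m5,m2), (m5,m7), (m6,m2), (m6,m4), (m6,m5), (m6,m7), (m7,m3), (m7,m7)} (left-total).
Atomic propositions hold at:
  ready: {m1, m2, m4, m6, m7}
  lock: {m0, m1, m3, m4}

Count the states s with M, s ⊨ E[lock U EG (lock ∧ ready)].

Sat(lock ∧ ready) = {m1, m4}
EG (lock ∧ ready): greatest fixpoint, start Z0 = {m1, m4}, keep only states in Sat with some successor in Z. Z1 = {m1}; fixed.
Sat(EG (lock ∧ ready)) = {m1}
E[lock U EG (lock ∧ ready)]: least fixpoint, start Z0 = Sat(EG (lock ∧ ready)) = {m1}, add states in Sat(lock) with some successor in Z. Z1 = {m0, m1, m3}; Z2 = {m0, m1, m3, m4}; fixed.
Sat(E[lock U EG (lock ∧ ready)]) = {m0, m1, m3, m4}
|Sat(E[lock U EG (lock ∧ ready)])| = |{m0, m1, m3, m4}| = 4.

4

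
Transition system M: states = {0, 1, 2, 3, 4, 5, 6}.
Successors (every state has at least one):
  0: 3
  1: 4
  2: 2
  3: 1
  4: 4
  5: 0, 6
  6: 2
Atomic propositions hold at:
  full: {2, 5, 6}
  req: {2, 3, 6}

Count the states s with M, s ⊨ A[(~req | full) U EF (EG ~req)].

5

Sat(~req) = {0, 1, 4, 5}
Sat(~req | full) = {0, 1, 2, 4, 5, 6}
EG ~req: greatest fixpoint, start Z0 = {0, 1, 4, 5}, keep only states in Sat with some successor in Z. Z1 = {1, 4, 5}; Z2 = {1, 4}; fixed.
Sat(EG ~req) = {1, 4}
EF (EG ~req): least fixpoint, start Z0 = {1, 4}, add states with some successor in Z. Z1 = {1, 3, 4}; Z2 = {0, 1, 3, 4}; Z3 = {0, 1, 3, 4, 5}; fixed.
Sat(EF (EG ~req)) = {0, 1, 3, 4, 5}
A[(~req | full) U EF (EG ~req)]: least fixpoint, start Z0 = Sat(EF (EG ~req)) = {0, 1, 3, 4, 5}, add states in Sat(~req | full) with every successor in Z. Already a fixed point.
Sat(A[(~req | full) U EF (EG ~req)]) = {0, 1, 3, 4, 5}
|Sat(A[(~req | full) U EF (EG ~req)])| = |{0, 1, 3, 4, 5}| = 5.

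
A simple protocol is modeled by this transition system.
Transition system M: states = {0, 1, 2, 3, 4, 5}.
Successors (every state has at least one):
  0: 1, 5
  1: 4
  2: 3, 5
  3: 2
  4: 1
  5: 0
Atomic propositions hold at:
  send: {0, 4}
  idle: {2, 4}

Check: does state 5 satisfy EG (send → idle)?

No

Sat(send → idle) = {1, 2, 3, 4, 5}
EG (send → idle): greatest fixpoint, start Z0 = {1, 2, 3, 4, 5}, keep only states in Sat with some successor in Z. Z1 = {1, 2, 3, 4}; fixed.
Sat(EG (send → idle)) = {1, 2, 3, 4}
5 ∉ Sat(EG (send → idle)) = {1, 2, 3, 4}, so the formula does not hold at 5.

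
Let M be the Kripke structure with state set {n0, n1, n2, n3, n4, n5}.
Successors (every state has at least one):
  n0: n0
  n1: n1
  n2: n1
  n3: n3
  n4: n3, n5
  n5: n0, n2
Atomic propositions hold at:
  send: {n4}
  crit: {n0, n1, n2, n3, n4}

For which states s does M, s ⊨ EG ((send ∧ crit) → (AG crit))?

{n0, n1, n2, n3, n5}

Sat(send ∧ crit) = {n4}
AG crit: greatest fixpoint, start Z0 = {n0, n1, n2, n3, n4}, keep only states in Sat with every successor in Z. Z1 = {n0, n1, n2, n3}; fixed.
Sat(AG crit) = {n0, n1, n2, n3}
Sat((send ∧ crit) → (AG crit)) = {n0, n1, n2, n3, n5}
EG ((send ∧ crit) → (AG crit)): greatest fixpoint, start Z0 = {n0, n1, n2, n3, n5}, keep only states in Sat with some successor in Z. Already a fixed point.
Sat(EG ((send ∧ crit) → (AG crit))) = {n0, n1, n2, n3, n5}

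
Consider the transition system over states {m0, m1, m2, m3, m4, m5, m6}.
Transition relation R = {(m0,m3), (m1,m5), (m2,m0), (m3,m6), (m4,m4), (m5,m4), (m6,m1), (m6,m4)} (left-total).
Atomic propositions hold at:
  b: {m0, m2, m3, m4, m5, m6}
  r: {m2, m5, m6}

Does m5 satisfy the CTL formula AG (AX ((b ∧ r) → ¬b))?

Sat(b ∧ r) = {m2, m5, m6}
Sat(¬b) = {m1}
Sat((b ∧ r) → ¬b) = {m0, m1, m3, m4}
Sat(AX ((b ∧ r) → ¬b)) = {s : every successor in {m0, m1, m3, m4}} = {m0, m2, m4, m5, m6}
AG (AX ((b ∧ r) → ¬b)): greatest fixpoint, start Z0 = {m0, m2, m4, m5, m6}, keep only states in Sat with every successor in Z. Z1 = {m2, m4, m5}; Z2 = {m4, m5}; fixed.
Sat(AG (AX ((b ∧ r) → ¬b))) = {m4, m5}
m5 ∈ Sat(AG (AX ((b ∧ r) → ¬b))) = {m4, m5}, so the formula holds at m5.

Yes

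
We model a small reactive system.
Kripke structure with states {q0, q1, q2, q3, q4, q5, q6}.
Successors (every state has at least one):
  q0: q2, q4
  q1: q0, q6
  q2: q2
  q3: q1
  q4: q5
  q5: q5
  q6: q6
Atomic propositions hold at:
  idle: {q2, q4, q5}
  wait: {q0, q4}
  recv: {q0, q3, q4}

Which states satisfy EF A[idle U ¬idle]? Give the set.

Sat(¬idle) = {q0, q1, q3, q6}
A[idle U ¬idle]: least fixpoint, start Z0 = Sat(¬idle) = {q0, q1, q3, q6}, add states in Sat(idle) with every successor in Z. Already a fixed point.
Sat(A[idle U ¬idle]) = {q0, q1, q3, q6}
EF A[idle U ¬idle]: least fixpoint, start Z0 = {q0, q1, q3, q6}, add states with some successor in Z. Already a fixed point.
Sat(EF A[idle U ¬idle]) = {q0, q1, q3, q6}

{q0, q1, q3, q6}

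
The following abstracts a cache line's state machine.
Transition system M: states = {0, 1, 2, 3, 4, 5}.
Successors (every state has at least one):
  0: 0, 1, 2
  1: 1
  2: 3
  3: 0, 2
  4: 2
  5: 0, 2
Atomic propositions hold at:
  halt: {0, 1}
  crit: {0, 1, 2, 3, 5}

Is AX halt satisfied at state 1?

Sat(AX halt) = {s : every successor in {0, 1}} = {1}
1 ∈ Sat(AX halt) = {1}, so the formula holds at 1.

Yes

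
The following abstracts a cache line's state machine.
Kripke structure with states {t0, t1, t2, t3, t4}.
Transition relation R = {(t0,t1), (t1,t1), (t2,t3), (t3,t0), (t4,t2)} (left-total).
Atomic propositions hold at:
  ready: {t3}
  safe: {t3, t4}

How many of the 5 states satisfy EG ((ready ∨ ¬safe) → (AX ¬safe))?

3

Sat(¬safe) = {t0, t1, t2}
Sat(ready ∨ ¬safe) = {t0, t1, t2, t3}
Sat(AX ¬safe) = {s : every successor in {t0, t1, t2}} = {t0, t1, t3, t4}
Sat((ready ∨ ¬safe) → (AX ¬safe)) = {t0, t1, t3, t4}
EG ((ready ∨ ¬safe) → (AX ¬safe)): greatest fixpoint, start Z0 = {t0, t1, t3, t4}, keep only states in Sat with some successor in Z. Z1 = {t0, t1, t3}; fixed.
Sat(EG ((ready ∨ ¬safe) → (AX ¬safe))) = {t0, t1, t3}
|Sat(EG ((ready ∨ ¬safe) → (AX ¬safe)))| = |{t0, t1, t3}| = 3.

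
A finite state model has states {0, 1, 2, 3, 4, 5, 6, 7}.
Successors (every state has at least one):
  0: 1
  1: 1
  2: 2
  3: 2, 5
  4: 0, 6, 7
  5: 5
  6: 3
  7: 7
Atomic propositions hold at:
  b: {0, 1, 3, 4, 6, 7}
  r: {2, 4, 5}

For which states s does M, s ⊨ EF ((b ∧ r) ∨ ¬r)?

{0, 1, 3, 4, 6, 7}

Sat(b ∧ r) = {4}
Sat(¬r) = {0, 1, 3, 6, 7}
Sat((b ∧ r) ∨ ¬r) = {0, 1, 3, 4, 6, 7}
EF ((b ∧ r) ∨ ¬r): least fixpoint, start Z0 = {0, 1, 3, 4, 6, 7}, add states with some successor in Z. Already a fixed point.
Sat(EF ((b ∧ r) ∨ ¬r)) = {0, 1, 3, 4, 6, 7}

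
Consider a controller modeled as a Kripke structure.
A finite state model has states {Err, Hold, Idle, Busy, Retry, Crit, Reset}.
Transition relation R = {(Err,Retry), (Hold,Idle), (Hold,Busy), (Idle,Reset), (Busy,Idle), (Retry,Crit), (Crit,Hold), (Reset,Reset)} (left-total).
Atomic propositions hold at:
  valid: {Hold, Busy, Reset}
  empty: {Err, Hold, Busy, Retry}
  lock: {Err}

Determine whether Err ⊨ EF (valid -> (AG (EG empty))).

Yes

EG empty: greatest fixpoint, start Z0 = {Err, Hold, Busy, Retry}, keep only states in Sat with some successor in Z. Z1 = {Err, Hold}; Z2 = ∅; fixed.
Sat(EG empty) = ∅
AG (EG empty): greatest fixpoint, start Z0 = ∅, keep only states in Sat with every successor in Z. Already a fixed point.
Sat(AG (EG empty)) = ∅
Sat(valid -> (AG (EG empty))) = {Err, Idle, Retry, Crit}
EF (valid -> (AG (EG empty))): least fixpoint, start Z0 = {Err, Idle, Retry, Crit}, add states with some successor in Z. Z1 = {Err, Hold, Idle, Busy, Retry, Crit}; fixed.
Sat(EF (valid -> (AG (EG empty)))) = {Err, Hold, Idle, Busy, Retry, Crit}
Err ∈ Sat(EF (valid -> (AG (EG empty)))) = {Err, Hold, Idle, Busy, Retry, Crit}, so the formula holds at Err.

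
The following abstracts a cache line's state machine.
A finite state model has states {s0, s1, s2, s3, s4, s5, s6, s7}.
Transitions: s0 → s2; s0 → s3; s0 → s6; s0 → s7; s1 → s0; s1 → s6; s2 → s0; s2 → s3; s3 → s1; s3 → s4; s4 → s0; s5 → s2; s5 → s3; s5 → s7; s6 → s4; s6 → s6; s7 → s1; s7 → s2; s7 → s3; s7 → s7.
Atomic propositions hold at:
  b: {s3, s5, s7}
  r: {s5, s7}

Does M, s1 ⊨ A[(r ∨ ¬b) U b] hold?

Sat(¬b) = {s0, s1, s2, s4, s6}
Sat(r ∨ ¬b) = {s0, s1, s2, s4, s5, s6, s7}
A[(r ∨ ¬b) U b]: least fixpoint, start Z0 = Sat(b) = {s3, s5, s7}, add states in Sat(r ∨ ¬b) with every successor in Z. Already a fixed point.
Sat(A[(r ∨ ¬b) U b]) = {s3, s5, s7}
s1 ∉ Sat(A[(r ∨ ¬b) U b]) = {s3, s5, s7}, so the formula does not hold at s1.

No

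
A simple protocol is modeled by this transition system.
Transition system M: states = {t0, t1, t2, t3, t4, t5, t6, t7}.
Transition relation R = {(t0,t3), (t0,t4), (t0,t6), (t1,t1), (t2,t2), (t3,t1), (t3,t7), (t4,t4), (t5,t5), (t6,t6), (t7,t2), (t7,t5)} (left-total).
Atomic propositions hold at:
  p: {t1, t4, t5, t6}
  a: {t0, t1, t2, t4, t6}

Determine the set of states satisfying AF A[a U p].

A[a U p]: least fixpoint, start Z0 = Sat(p) = {t1, t4, t5, t6}, add states in Sat(a) with every successor in Z. Already a fixed point.
Sat(A[a U p]) = {t1, t4, t5, t6}
AF A[a U p]: least fixpoint, start Z0 = {t1, t4, t5, t6}, add states with every successor in Z. Already a fixed point.
Sat(AF A[a U p]) = {t1, t4, t5, t6}

{t1, t4, t5, t6}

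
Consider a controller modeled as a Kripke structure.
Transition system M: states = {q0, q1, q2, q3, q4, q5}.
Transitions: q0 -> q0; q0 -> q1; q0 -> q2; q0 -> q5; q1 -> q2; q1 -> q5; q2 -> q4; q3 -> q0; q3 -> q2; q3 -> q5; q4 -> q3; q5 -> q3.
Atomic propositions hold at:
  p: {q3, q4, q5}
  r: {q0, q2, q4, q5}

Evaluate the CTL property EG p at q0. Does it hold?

No

EG p: greatest fixpoint, start Z0 = {q3, q4, q5}, keep only states in Sat with some successor in Z. Already a fixed point.
Sat(EG p) = {q3, q4, q5}
q0 ∉ Sat(EG p) = {q3, q4, q5}, so the formula does not hold at q0.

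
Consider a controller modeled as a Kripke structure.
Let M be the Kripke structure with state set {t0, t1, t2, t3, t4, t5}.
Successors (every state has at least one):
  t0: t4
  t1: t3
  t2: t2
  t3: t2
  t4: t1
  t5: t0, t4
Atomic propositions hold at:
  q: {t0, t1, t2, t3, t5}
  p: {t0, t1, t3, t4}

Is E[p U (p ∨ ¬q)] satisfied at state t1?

Yes

Sat(¬q) = {t4}
Sat(p ∨ ¬q) = {t0, t1, t3, t4}
E[p U (p ∨ ¬q)]: least fixpoint, start Z0 = Sat((p ∨ ¬q)) = {t0, t1, t3, t4}, add states in Sat(p) with some successor in Z. Already a fixed point.
Sat(E[p U (p ∨ ¬q)]) = {t0, t1, t3, t4}
t1 ∈ Sat(E[p U (p ∨ ¬q)]) = {t0, t1, t3, t4}, so the formula holds at t1.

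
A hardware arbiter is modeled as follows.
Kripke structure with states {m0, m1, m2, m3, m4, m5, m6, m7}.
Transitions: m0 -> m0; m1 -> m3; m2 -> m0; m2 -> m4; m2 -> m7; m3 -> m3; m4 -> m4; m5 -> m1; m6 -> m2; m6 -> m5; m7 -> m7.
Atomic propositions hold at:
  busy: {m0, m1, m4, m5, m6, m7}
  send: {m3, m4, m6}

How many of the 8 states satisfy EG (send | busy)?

7

Sat(send | busy) = {m0, m1, m3, m4, m5, m6, m7}
EG (send | busy): greatest fixpoint, start Z0 = {m0, m1, m3, m4, m5, m6, m7}, keep only states in Sat with some successor in Z. Already a fixed point.
Sat(EG (send | busy)) = {m0, m1, m3, m4, m5, m6, m7}
|Sat(EG (send | busy))| = |{m0, m1, m3, m4, m5, m6, m7}| = 7.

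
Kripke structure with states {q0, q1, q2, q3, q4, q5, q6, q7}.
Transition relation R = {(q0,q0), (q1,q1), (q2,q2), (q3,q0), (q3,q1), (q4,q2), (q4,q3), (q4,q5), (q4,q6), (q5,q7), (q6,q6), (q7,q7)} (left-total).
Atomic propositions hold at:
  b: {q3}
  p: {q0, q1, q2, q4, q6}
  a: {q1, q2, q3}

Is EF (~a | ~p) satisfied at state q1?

No

Sat(~a) = {q0, q4, q5, q6, q7}
Sat(~p) = {q3, q5, q7}
Sat(~a | ~p) = {q0, q3, q4, q5, q6, q7}
EF (~a | ~p): least fixpoint, start Z0 = {q0, q3, q4, q5, q6, q7}, add states with some successor in Z. Already a fixed point.
Sat(EF (~a | ~p)) = {q0, q3, q4, q5, q6, q7}
q1 ∉ Sat(EF (~a | ~p)) = {q0, q3, q4, q5, q6, q7}, so the formula does not hold at q1.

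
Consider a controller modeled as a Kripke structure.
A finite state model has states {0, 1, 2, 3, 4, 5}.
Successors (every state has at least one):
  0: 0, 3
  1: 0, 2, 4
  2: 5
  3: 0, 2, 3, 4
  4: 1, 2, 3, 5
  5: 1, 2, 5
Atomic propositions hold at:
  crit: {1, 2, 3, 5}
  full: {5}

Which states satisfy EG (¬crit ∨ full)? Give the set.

Sat(¬crit) = {0, 4}
Sat(¬crit ∨ full) = {0, 4, 5}
EG (¬crit ∨ full): greatest fixpoint, start Z0 = {0, 4, 5}, keep only states in Sat with some successor in Z. Already a fixed point.
Sat(EG (¬crit ∨ full)) = {0, 4, 5}

{0, 4, 5}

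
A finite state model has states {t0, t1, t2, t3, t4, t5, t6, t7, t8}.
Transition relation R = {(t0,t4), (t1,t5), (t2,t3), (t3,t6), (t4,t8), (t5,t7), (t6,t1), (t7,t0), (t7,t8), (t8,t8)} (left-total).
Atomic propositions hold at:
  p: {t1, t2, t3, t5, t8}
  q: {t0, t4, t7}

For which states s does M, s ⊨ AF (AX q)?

Sat(AX q) = {s : every successor in {t0, t4, t7}} = {t0, t5}
AF (AX q): least fixpoint, start Z0 = {t0, t5}, add states with every successor in Z. Z1 = {t0, t1, t5}; Z2 = {t0, t1, t5, t6}; Z3 = {t0, t1, t3, t5, t6}; Z4 = {t0, t1, t2, t3, t5, t6}; fixed.
Sat(AF (AX q)) = {t0, t1, t2, t3, t5, t6}

{t0, t1, t2, t3, t5, t6}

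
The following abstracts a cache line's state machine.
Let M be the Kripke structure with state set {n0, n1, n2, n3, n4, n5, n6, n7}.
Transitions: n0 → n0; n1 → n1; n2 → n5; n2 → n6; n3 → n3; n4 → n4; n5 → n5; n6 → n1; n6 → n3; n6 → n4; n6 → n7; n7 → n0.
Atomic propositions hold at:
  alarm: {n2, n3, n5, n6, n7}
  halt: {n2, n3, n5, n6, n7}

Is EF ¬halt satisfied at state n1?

Yes

Sat(¬halt) = {n0, n1, n4}
EF ¬halt: least fixpoint, start Z0 = {n0, n1, n4}, add states with some successor in Z. Z1 = {n0, n1, n4, n6, n7}; Z2 = {n0, n1, n2, n4, n6, n7}; fixed.
Sat(EF ¬halt) = {n0, n1, n2, n4, n6, n7}
n1 ∈ Sat(EF ¬halt) = {n0, n1, n2, n4, n6, n7}, so the formula holds at n1.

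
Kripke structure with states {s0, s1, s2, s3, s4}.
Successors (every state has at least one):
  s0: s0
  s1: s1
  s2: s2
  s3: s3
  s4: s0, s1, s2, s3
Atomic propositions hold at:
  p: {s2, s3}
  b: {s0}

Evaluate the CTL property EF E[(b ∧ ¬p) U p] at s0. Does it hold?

Sat(¬p) = {s0, s1, s4}
Sat(b ∧ ¬p) = {s0}
E[(b ∧ ¬p) U p]: least fixpoint, start Z0 = Sat(p) = {s2, s3}, add states in Sat(b ∧ ¬p) with some successor in Z. Already a fixed point.
Sat(E[(b ∧ ¬p) U p]) = {s2, s3}
EF E[(b ∧ ¬p) U p]: least fixpoint, start Z0 = {s2, s3}, add states with some successor in Z. Z1 = {s2, s3, s4}; fixed.
Sat(EF E[(b ∧ ¬p) U p]) = {s2, s3, s4}
s0 ∉ Sat(EF E[(b ∧ ¬p) U p]) = {s2, s3, s4}, so the formula does not hold at s0.

No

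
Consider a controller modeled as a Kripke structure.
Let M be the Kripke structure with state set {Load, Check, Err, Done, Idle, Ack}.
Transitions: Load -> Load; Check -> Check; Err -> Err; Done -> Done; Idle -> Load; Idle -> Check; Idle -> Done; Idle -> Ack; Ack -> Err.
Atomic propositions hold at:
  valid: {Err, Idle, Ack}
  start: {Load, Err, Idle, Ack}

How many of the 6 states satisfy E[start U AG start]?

AG start: greatest fixpoint, start Z0 = {Load, Err, Idle, Ack}, keep only states in Sat with every successor in Z. Z1 = {Load, Err, Ack}; fixed.
Sat(AG start) = {Load, Err, Ack}
E[start U AG start]: least fixpoint, start Z0 = Sat(AG start) = {Load, Err, Ack}, add states in Sat(start) with some successor in Z. Z1 = {Load, Err, Idle, Ack}; fixed.
Sat(E[start U AG start]) = {Load, Err, Idle, Ack}
|Sat(E[start U AG start])| = |{Load, Err, Idle, Ack}| = 4.

4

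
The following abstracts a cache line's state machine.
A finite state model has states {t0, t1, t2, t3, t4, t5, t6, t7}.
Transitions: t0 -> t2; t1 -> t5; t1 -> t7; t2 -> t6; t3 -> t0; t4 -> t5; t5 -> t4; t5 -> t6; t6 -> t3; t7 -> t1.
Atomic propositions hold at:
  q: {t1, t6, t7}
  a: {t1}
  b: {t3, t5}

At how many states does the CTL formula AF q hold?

AF q: least fixpoint, start Z0 = {t1, t6, t7}, add states with every successor in Z. Z1 = {t1, t2, t6, t7}; Z2 = {t0, t1, t2, t6, t7}; Z3 = {t0, t1, t2, t3, t6, t7}; fixed.
Sat(AF q) = {t0, t1, t2, t3, t6, t7}
|Sat(AF q)| = |{t0, t1, t2, t3, t6, t7}| = 6.

6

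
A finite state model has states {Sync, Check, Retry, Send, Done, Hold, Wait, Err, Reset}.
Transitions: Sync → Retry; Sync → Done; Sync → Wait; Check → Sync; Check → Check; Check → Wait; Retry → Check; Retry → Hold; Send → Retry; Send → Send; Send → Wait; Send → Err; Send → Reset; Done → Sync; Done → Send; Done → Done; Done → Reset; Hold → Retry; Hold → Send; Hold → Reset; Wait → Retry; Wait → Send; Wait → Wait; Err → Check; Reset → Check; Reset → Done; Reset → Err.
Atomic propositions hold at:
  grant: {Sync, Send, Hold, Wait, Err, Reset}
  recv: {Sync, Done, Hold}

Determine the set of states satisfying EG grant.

EG grant: greatest fixpoint, start Z0 = {Sync, Send, Hold, Wait, Err, Reset}, keep only states in Sat with some successor in Z. Z1 = {Sync, Send, Hold, Wait, Reset}; Z2 = {Sync, Send, Hold, Wait}; fixed.
Sat(EG grant) = {Sync, Send, Hold, Wait}

{Sync, Send, Hold, Wait}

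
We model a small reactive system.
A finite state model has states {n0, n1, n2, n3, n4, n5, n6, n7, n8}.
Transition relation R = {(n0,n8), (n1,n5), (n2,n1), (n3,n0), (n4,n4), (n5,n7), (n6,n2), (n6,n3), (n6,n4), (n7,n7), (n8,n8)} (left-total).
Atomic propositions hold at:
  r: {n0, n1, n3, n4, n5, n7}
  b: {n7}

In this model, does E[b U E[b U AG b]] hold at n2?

AG b: greatest fixpoint, start Z0 = {n7}, keep only states in Sat with every successor in Z. Already a fixed point.
Sat(AG b) = {n7}
E[b U AG b]: least fixpoint, start Z0 = Sat(AG b) = {n7}, add states in Sat(b) with some successor in Z. Already a fixed point.
Sat(E[b U AG b]) = {n7}
E[b U E[b U AG b]]: least fixpoint, start Z0 = Sat(E[b U AG b]) = {n7}, add states in Sat(b) with some successor in Z. Already a fixed point.
Sat(E[b U E[b U AG b]]) = {n7}
n2 ∉ Sat(E[b U E[b U AG b]]) = {n7}, so the formula does not hold at n2.

No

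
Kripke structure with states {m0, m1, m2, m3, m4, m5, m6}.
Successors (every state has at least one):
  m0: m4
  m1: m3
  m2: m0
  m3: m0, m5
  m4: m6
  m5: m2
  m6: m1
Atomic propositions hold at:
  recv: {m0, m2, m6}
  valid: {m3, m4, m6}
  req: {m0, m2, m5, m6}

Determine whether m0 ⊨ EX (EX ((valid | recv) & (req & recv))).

Yes

Sat(valid | recv) = {m0, m2, m3, m4, m6}
Sat(req & recv) = {m0, m2, m6}
Sat((valid | recv) & (req & recv)) = {m0, m2, m6}
Sat(EX ((valid | recv) & (req & recv))) = {s : some successor in {m0, m2, m6}} = {m2, m3, m4, m5}
Sat(EX (EX ((valid | recv) & (req & recv)))) = {s : some successor in {m2, m3, m4, m5}} = {m0, m1, m3, m5}
m0 ∈ Sat(EX (EX ((valid | recv) & (req & recv)))) = {m0, m1, m3, m5}, so the formula holds at m0.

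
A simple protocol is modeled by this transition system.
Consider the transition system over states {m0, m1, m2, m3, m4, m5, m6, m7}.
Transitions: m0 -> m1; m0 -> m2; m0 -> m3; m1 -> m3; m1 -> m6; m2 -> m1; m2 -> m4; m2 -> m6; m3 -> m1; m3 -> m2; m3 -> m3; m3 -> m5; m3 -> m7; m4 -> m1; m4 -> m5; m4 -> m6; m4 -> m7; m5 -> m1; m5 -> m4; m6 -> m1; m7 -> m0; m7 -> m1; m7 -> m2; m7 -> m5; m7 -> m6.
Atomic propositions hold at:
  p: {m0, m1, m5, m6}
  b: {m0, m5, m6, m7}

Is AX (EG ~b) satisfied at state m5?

Sat(~b) = {m1, m2, m3, m4}
EG ~b: greatest fixpoint, start Z0 = {m1, m2, m3, m4}, keep only states in Sat with some successor in Z. Already a fixed point.
Sat(EG ~b) = {m1, m2, m3, m4}
Sat(AX (EG ~b)) = {s : every successor in {m1, m2, m3, m4}} = {m0, m5, m6}
m5 ∈ Sat(AX (EG ~b)) = {m0, m5, m6}, so the formula holds at m5.

Yes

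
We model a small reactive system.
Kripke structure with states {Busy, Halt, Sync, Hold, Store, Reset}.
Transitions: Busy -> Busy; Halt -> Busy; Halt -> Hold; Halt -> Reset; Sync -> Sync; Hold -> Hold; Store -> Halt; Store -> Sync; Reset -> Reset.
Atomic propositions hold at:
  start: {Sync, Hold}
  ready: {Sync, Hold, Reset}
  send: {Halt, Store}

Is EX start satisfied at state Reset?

Sat(EX start) = {s : some successor in {Sync, Hold}} = {Halt, Sync, Hold, Store}
Reset ∉ Sat(EX start) = {Halt, Sync, Hold, Store}, so the formula does not hold at Reset.

No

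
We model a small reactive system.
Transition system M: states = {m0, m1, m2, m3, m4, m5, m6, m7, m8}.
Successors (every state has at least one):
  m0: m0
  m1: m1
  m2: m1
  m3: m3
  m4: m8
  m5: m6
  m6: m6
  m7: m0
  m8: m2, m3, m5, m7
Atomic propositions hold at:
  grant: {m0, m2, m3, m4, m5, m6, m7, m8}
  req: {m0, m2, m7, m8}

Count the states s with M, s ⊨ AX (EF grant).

7

EF grant: least fixpoint, start Z0 = {m0, m2, m3, m4, m5, m6, m7, m8}, add states with some successor in Z. Already a fixed point.
Sat(EF grant) = {m0, m2, m3, m4, m5, m6, m7, m8}
Sat(AX (EF grant)) = {s : every successor in {m0, m2, m3, m4, m5, m6, m7, m8}} = {m0, m3, m4, m5, m6, m7, m8}
|Sat(AX (EF grant))| = |{m0, m3, m4, m5, m6, m7, m8}| = 7.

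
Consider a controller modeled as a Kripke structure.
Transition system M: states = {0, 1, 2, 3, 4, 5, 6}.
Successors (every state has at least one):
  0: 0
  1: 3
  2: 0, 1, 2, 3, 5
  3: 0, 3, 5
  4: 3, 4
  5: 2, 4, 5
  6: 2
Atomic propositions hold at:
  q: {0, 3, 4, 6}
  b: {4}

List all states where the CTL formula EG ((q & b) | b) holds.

Sat(q & b) = {4}
Sat((q & b) | b) = {4}
EG ((q & b) | b): greatest fixpoint, start Z0 = {4}, keep only states in Sat with some successor in Z. Already a fixed point.
Sat(EG ((q & b) | b)) = {4}

{4}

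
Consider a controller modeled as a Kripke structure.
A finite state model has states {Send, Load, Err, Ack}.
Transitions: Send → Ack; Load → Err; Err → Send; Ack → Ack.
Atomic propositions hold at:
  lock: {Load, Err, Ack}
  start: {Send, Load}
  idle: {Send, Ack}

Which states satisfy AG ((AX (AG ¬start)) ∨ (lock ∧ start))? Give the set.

{Send, Ack}

Sat(¬start) = {Err, Ack}
AG ¬start: greatest fixpoint, start Z0 = {Err, Ack}, keep only states in Sat with every successor in Z. Z1 = {Ack}; fixed.
Sat(AG ¬start) = {Ack}
Sat(AX (AG ¬start)) = {s : every successor in {Ack}} = {Send, Ack}
Sat(lock ∧ start) = {Load}
Sat((AX (AG ¬start)) ∨ (lock ∧ start)) = {Send, Load, Ack}
AG ((AX (AG ¬start)) ∨ (lock ∧ start)): greatest fixpoint, start Z0 = {Send, Load, Ack}, keep only states in Sat with every successor in Z. Z1 = {Send, Ack}; fixed.
Sat(AG ((AX (AG ¬start)) ∨ (lock ∧ start))) = {Send, Ack}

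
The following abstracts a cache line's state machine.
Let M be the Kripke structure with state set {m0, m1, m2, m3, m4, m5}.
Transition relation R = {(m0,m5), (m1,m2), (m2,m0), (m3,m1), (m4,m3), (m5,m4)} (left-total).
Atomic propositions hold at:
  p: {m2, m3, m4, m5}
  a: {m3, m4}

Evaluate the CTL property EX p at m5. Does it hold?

Yes

Sat(EX p) = {s : some successor in {m2, m3, m4, m5}} = {m0, m1, m4, m5}
m5 ∈ Sat(EX p) = {m0, m1, m4, m5}, so the formula holds at m5.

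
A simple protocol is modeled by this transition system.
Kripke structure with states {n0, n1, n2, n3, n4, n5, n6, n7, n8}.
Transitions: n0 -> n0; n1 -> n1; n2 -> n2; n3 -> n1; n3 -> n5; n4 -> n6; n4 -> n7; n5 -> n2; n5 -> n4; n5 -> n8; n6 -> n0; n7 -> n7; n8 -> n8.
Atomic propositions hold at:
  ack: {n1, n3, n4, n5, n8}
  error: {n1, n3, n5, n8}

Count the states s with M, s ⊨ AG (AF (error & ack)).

2

Sat(error & ack) = {n1, n3, n5, n8}
AF (error & ack): least fixpoint, start Z0 = {n1, n3, n5, n8}, add states with every successor in Z. Already a fixed point.
Sat(AF (error & ack)) = {n1, n3, n5, n8}
AG (AF (error & ack)): greatest fixpoint, start Z0 = {n1, n3, n5, n8}, keep only states in Sat with every successor in Z. Z1 = {n1, n3, n8}; Z2 = {n1, n8}; fixed.
Sat(AG (AF (error & ack))) = {n1, n8}
|Sat(AG (AF (error & ack)))| = |{n1, n8}| = 2.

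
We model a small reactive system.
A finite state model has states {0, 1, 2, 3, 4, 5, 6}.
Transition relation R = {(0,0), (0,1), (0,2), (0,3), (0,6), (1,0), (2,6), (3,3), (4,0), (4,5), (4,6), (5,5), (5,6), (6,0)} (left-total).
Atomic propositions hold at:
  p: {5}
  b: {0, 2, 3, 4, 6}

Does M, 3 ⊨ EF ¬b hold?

No

Sat(¬b) = {1, 5}
EF ¬b: least fixpoint, start Z0 = {1, 5}, add states with some successor in Z. Z1 = {0, 1, 4, 5}; Z2 = {0, 1, 4, 5, 6}; Z3 = {0, 1, 2, 4, 5, 6}; fixed.
Sat(EF ¬b) = {0, 1, 2, 4, 5, 6}
3 ∉ Sat(EF ¬b) = {0, 1, 2, 4, 5, 6}, so the formula does not hold at 3.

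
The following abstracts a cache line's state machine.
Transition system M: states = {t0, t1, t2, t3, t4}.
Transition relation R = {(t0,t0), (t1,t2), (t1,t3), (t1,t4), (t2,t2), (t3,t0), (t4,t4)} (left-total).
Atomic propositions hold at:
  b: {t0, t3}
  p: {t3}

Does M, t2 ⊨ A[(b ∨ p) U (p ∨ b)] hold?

No

Sat(b ∨ p) = {t0, t3}
Sat(p ∨ b) = {t0, t3}
A[(b ∨ p) U (p ∨ b)]: least fixpoint, start Z0 = Sat((p ∨ b)) = {t0, t3}, add states in Sat(b ∨ p) with every successor in Z. Already a fixed point.
Sat(A[(b ∨ p) U (p ∨ b)]) = {t0, t3}
t2 ∉ Sat(A[(b ∨ p) U (p ∨ b)]) = {t0, t3}, so the formula does not hold at t2.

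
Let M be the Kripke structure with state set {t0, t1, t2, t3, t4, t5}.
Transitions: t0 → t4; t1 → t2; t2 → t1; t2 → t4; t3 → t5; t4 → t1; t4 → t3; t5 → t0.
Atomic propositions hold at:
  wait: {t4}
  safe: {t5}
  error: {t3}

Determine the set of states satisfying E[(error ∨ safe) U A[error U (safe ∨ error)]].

{t3, t5}

Sat(error ∨ safe) = {t3, t5}
Sat(safe ∨ error) = {t3, t5}
A[error U (safe ∨ error)]: least fixpoint, start Z0 = Sat((safe ∨ error)) = {t3, t5}, add states in Sat(error) with every successor in Z. Already a fixed point.
Sat(A[error U (safe ∨ error)]) = {t3, t5}
E[(error ∨ safe) U A[error U (safe ∨ error)]]: least fixpoint, start Z0 = Sat(A[error U (safe ∨ error)]) = {t3, t5}, add states in Sat(error ∨ safe) with some successor in Z. Already a fixed point.
Sat(E[(error ∨ safe) U A[error U (safe ∨ error)]]) = {t3, t5}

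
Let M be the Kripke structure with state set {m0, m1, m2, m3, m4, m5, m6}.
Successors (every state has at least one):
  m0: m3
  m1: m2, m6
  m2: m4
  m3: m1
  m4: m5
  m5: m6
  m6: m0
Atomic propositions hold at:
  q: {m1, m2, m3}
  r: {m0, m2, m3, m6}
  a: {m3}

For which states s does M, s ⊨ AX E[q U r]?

{m0, m1, m3, m5, m6}

E[q U r]: least fixpoint, start Z0 = Sat(r) = {m0, m2, m3, m6}, add states in Sat(q) with some successor in Z. Z1 = {m0, m1, m2, m3, m6}; fixed.
Sat(E[q U r]) = {m0, m1, m2, m3, m6}
Sat(AX E[q U r]) = {s : every successor in {m0, m1, m2, m3, m6}} = {m0, m1, m3, m5, m6}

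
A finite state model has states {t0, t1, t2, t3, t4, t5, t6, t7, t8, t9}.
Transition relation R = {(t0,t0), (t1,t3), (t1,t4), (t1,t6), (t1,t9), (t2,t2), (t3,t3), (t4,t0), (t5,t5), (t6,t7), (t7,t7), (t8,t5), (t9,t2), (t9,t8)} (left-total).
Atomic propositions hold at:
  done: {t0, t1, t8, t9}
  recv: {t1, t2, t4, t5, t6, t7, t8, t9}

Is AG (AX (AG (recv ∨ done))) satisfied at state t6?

Sat(recv ∨ done) = {t0, t1, t2, t4, t5, t6, t7, t8, t9}
AG (recv ∨ done): greatest fixpoint, start Z0 = {t0, t1, t2, t4, t5, t6, t7, t8, t9}, keep only states in Sat with every successor in Z. Z1 = {t0, t2, t4, t5, t6, t7, t8, t9}; fixed.
Sat(AG (recv ∨ done)) = {t0, t2, t4, t5, t6, t7, t8, t9}
Sat(AX (AG (recv ∨ done))) = {s : every successor in {t0, t2, t4, t5, t6, t7, t8, t9}} = {t0, t2, t4, t5, t6, t7, t8, t9}
AG (AX (AG (recv ∨ done))): greatest fixpoint, start Z0 = {t0, t2, t4, t5, t6, t7, t8, t9}, keep only states in Sat with every successor in Z. Already a fixed point.
Sat(AG (AX (AG (recv ∨ done)))) = {t0, t2, t4, t5, t6, t7, t8, t9}
t6 ∈ Sat(AG (AX (AG (recv ∨ done)))) = {t0, t2, t4, t5, t6, t7, t8, t9}, so the formula holds at t6.

Yes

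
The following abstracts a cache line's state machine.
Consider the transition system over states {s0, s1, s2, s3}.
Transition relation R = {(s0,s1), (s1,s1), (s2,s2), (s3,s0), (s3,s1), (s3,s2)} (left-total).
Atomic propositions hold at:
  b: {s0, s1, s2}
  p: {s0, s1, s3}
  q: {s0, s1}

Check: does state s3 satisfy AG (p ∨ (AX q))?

No

Sat(AX q) = {s : every successor in {s0, s1}} = {s0, s1}
Sat(p ∨ (AX q)) = {s0, s1, s3}
AG (p ∨ (AX q)): greatest fixpoint, start Z0 = {s0, s1, s3}, keep only states in Sat with every successor in Z. Z1 = {s0, s1}; fixed.
Sat(AG (p ∨ (AX q))) = {s0, s1}
s3 ∉ Sat(AG (p ∨ (AX q))) = {s0, s1}, so the formula does not hold at s3.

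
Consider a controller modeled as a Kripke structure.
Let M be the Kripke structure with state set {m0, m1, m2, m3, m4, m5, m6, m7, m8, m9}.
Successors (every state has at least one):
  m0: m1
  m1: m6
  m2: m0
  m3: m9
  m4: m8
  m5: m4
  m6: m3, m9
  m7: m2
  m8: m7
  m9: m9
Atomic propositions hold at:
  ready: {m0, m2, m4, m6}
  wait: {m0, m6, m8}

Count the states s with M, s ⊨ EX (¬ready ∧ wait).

1

Sat(¬ready) = {m1, m3, m5, m7, m8, m9}
Sat(¬ready ∧ wait) = {m8}
Sat(EX (¬ready ∧ wait)) = {s : some successor in {m8}} = {m4}
|Sat(EX (¬ready ∧ wait))| = |{m4}| = 1.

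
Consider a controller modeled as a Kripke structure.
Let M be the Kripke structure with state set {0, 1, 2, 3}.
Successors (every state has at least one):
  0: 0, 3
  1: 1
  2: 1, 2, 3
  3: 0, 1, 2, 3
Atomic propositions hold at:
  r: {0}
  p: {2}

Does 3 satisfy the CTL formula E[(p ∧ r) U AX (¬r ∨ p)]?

No

Sat(p ∧ r) = ∅
Sat(¬r) = {1, 2, 3}
Sat(¬r ∨ p) = {1, 2, 3}
Sat(AX (¬r ∨ p)) = {s : every successor in {1, 2, 3}} = {1, 2}
E[(p ∧ r) U AX (¬r ∨ p)]: least fixpoint, start Z0 = Sat(AX (¬r ∨ p)) = {1, 2}, add states in Sat(p ∧ r) with some successor in Z. Already a fixed point.
Sat(E[(p ∧ r) U AX (¬r ∨ p)]) = {1, 2}
3 ∉ Sat(E[(p ∧ r) U AX (¬r ∨ p)]) = {1, 2}, so the formula does not hold at 3.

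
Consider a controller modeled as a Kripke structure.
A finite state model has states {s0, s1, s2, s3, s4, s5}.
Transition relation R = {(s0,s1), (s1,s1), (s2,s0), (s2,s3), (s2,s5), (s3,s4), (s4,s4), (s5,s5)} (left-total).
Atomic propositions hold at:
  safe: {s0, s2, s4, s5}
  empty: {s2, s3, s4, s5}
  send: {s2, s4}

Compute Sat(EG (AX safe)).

{s3, s4, s5}

Sat(AX safe) = {s : every successor in {s0, s2, s4, s5}} = {s3, s4, s5}
EG (AX safe): greatest fixpoint, start Z0 = {s3, s4, s5}, keep only states in Sat with some successor in Z. Already a fixed point.
Sat(EG (AX safe)) = {s3, s4, s5}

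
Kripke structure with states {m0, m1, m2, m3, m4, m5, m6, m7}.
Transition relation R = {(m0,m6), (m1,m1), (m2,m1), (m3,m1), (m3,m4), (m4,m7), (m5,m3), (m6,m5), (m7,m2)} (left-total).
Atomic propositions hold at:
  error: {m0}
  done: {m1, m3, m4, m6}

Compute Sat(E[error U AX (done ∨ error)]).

{m0, m1, m2, m3, m5}

Sat(done ∨ error) = {m0, m1, m3, m4, m6}
Sat(AX (done ∨ error)) = {s : every successor in {m0, m1, m3, m4, m6}} = {m0, m1, m2, m3, m5}
E[error U AX (done ∨ error)]: least fixpoint, start Z0 = Sat(AX (done ∨ error)) = {m0, m1, m2, m3, m5}, add states in Sat(error) with some successor in Z. Already a fixed point.
Sat(E[error U AX (done ∨ error)]) = {m0, m1, m2, m3, m5}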